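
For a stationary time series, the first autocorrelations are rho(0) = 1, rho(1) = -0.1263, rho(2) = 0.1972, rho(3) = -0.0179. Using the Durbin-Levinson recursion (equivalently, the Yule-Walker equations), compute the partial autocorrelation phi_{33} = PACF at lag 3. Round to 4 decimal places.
\phi_{33} = 0.0270

The PACF at lag k is phi_{kk}, the last component of the solution
to the Yule-Walker system G_k phi = r_k where
  (G_k)_{ij} = rho(|i - j|), (r_k)_i = rho(i), i,j = 1..k.
Equivalently, Durbin-Levinson gives phi_{kk} iteratively:
  phi_{11} = rho(1)
  phi_{kk} = [rho(k) - sum_{j=1..k-1} phi_{k-1,j} rho(k-j)]
            / [1 - sum_{j=1..k-1} phi_{k-1,j} rho(j)],
  phi_{k,j} = phi_{k-1,j} - phi_{kk} phi_{k-1,k-j},  j = 1..k-1.
Step k = 1:
  phi_11 = rho(1) = -0.1263.
Step k = 2:
  phi_22 = [rho(2) - phi_11 rho(1)] / [1 - phi_11 rho(1)] = [0.1972 - (-0.1263)(-0.1263)] / [1 - (-0.1263)(-0.1263)]
         = 0.18124831 / 0.98404831 = 0.184186.
  Update: phi_21 = phi_11 - phi_22 phi_11 = -0.1263 - (0.184186)(-0.1263) = -0.103037.
Step k = 3:
  phi_33 = [rho(3) - phi_21 rho(2) - phi_22 rho(1)] / [1 - phi_21 rho(1) - phi_22 rho(2)]
    numerator   = -0.0179 - (-0.103037)(0.1972) - (0.184186)(-0.1263) = 0.02568169
    denominator = 1 - (-0.103037)(-0.1263) - (0.184186)(0.1972) = 0.95066484
  phi_33 = 0.02568169 / 0.95066484 = 0.027.
Therefore phi_{33} = 0.0270.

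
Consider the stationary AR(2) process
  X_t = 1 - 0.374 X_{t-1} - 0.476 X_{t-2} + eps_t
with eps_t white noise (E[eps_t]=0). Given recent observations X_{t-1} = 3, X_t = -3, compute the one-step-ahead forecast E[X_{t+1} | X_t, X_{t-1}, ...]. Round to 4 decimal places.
E[X_{t+1} \mid \mathcal F_t] = 0.6940

For an AR(p) model X_t = c + sum_i phi_i X_{t-i} + eps_t, the
one-step-ahead conditional mean is
  E[X_{t+1} | X_t, ...] = c + sum_i phi_i X_{t+1-i}.
Substitute known values:
  E[X_{t+1} | ...] = 1 + (-0.374) * (-3) + (-0.476) * (3)
                   = 0.6940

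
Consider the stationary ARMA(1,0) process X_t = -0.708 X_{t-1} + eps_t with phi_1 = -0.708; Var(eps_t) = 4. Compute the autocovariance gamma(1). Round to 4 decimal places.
\gamma(1) = -5.6784

Multiply the model equation by X_{t-k} and take expectations. With theta_0 = psi_0 = 1 and psi_j the MA(infinity) weights, this gives
  gamma(k) - sum_i phi_i gamma(k-i) = c_k,
  c_k = sigma^2 * sum_{j=k..q} theta_j psi_{j-k}   (c_k = 0 for k > q),
using gamma(-m) = gamma(m).
Pure AR (q = 0): c_0 = sigma^2 = 4, c_k = 0 for k >= 1.
Equations for k = 0 and k = 1 (AR order 1):
  gamma(0) = phi_1 gamma(1) + c_0
  gamma(1) = phi_1 gamma(0) + c_1
Substituting the second into the first: gamma(0) (1 - phi_1^2) = c_0 + phi_1 c_1, so
  gamma(0) = c_0 / (1 - phi_1^2) = 4 / (1 - (-0.708)^2) = 4 / 0.498736 = 8.020275.
  gamma(1) = phi_1 gamma(0) = (-0.708)(8.020275) = -5.678355.
Therefore gamma(1) = -5.6784 (to 4 decimal places).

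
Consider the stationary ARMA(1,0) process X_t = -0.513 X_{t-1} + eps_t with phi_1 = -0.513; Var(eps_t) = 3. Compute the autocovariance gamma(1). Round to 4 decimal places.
\gamma(1) = -2.0887

Multiply the model equation by X_{t-k} and take expectations. With theta_0 = psi_0 = 1 and psi_j the MA(infinity) weights, this gives
  gamma(k) - sum_i phi_i gamma(k-i) = c_k,
  c_k = sigma^2 * sum_{j=k..q} theta_j psi_{j-k}   (c_k = 0 for k > q),
using gamma(-m) = gamma(m).
Pure AR (q = 0): c_0 = sigma^2 = 3, c_k = 0 for k >= 1.
Equations for k = 0 and k = 1 (AR order 1):
  gamma(0) = phi_1 gamma(1) + c_0
  gamma(1) = phi_1 gamma(0) + c_1
Substituting the second into the first: gamma(0) (1 - phi_1^2) = c_0 + phi_1 c_1, so
  gamma(0) = c_0 / (1 - phi_1^2) = 3 / (1 - (-0.513)^2) = 3 / 0.736831 = 4.07149.
  gamma(1) = phi_1 gamma(0) = (-0.513)(4.07149) = -2.088674.
Therefore gamma(1) = -2.0887 (to 4 decimal places).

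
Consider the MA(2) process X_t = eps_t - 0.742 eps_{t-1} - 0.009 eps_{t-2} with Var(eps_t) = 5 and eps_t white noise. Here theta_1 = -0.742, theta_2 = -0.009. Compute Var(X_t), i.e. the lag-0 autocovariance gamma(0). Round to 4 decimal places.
\gamma(0) = 7.7532

For an MA(q) process X_t = eps_t + sum_i theta_i eps_{t-i} with
Var(eps_t) = sigma^2, the variance is
  gamma(0) = sigma^2 * (1 + sum_i theta_i^2).
  sum_i theta_i^2 = (-0.742)^2 + (-0.009)^2 = 0.550564 + 0.000081 = 0.550645.
  gamma(0) = 5 * (1 + 0.550645) = 5 * 1.550645 = 7.753225, which rounds to 7.7532.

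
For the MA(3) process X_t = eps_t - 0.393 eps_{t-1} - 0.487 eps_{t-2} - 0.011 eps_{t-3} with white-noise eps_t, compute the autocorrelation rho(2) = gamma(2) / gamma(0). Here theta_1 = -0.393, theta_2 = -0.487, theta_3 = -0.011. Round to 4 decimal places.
\rho(2) = -0.3468

For an MA(q) process with theta_0 = 1, the autocovariance is
  gamma(k) = sigma^2 * sum_{i=0..q-k} theta_i * theta_{i+k},
and rho(k) = gamma(k) / gamma(0). Sigma^2 cancels.
  numerator   = (1)*(-0.487) + (-0.393)*(-0.011) = -0.482677.
  denominator = (1)^2 + (-0.393)^2 + (-0.487)^2 + (-0.011)^2 = 1.391739.
  rho(2) = -0.482677 / 1.391739 = -0.3468.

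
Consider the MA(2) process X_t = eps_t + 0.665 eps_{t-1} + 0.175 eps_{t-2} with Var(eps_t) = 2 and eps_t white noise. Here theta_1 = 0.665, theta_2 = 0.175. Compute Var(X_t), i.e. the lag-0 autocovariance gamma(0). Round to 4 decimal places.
\gamma(0) = 2.9457

For an MA(q) process X_t = eps_t + sum_i theta_i eps_{t-i} with
Var(eps_t) = sigma^2, the variance is
  gamma(0) = sigma^2 * (1 + sum_i theta_i^2).
  sum_i theta_i^2 = (0.665)^2 + (0.175)^2 = 0.442225 + 0.030625 = 0.47285.
  gamma(0) = 2 * (1 + 0.47285) = 2 * 1.47285 = 2.9457.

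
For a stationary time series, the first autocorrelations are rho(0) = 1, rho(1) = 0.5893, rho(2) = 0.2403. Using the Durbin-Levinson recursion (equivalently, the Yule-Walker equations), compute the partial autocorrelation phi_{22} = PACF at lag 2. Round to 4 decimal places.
\phi_{22} = -0.1639

The PACF at lag k is phi_{kk}, the last component of the solution
to the Yule-Walker system G_k phi = r_k where
  (G_k)_{ij} = rho(|i - j|), (r_k)_i = rho(i), i,j = 1..k.
Equivalently, Durbin-Levinson gives phi_{kk} iteratively:
  phi_{11} = rho(1)
  phi_{kk} = [rho(k) - sum_{j=1..k-1} phi_{k-1,j} rho(k-j)]
            / [1 - sum_{j=1..k-1} phi_{k-1,j} rho(j)],
  phi_{k,j} = phi_{k-1,j} - phi_{kk} phi_{k-1,k-j},  j = 1..k-1.
Step k = 1:
  phi_11 = rho(1) = 0.5893.
Step k = 2:
  phi_22 = [rho(2) - phi_11 rho(1)] / [1 - phi_11 rho(1)] = [0.2403 - (0.5893)(0.5893)] / [1 - (0.5893)(0.5893)]
         = -0.10697449 / 0.65272551 = -0.1639.
Therefore phi_{22} = -0.1639.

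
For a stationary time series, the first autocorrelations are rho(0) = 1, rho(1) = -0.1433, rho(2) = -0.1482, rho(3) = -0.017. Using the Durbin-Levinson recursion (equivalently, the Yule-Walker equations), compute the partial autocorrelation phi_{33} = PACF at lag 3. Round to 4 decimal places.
\phi_{33} = -0.0701

The PACF at lag k is phi_{kk}, the last component of the solution
to the Yule-Walker system G_k phi = r_k where
  (G_k)_{ij} = rho(|i - j|), (r_k)_i = rho(i), i,j = 1..k.
Equivalently, Durbin-Levinson gives phi_{kk} iteratively:
  phi_{11} = rho(1)
  phi_{kk} = [rho(k) - sum_{j=1..k-1} phi_{k-1,j} rho(k-j)]
            / [1 - sum_{j=1..k-1} phi_{k-1,j} rho(j)],
  phi_{k,j} = phi_{k-1,j} - phi_{kk} phi_{k-1,k-j},  j = 1..k-1.
Step k = 1:
  phi_11 = rho(1) = -0.1433.
Step k = 2:
  phi_22 = [rho(2) - phi_11 rho(1)] / [1 - phi_11 rho(1)] = [-0.1482 - (-0.1433)(-0.1433)] / [1 - (-0.1433)(-0.1433)]
         = -0.16873489 / 0.97946511 = -0.172272.
  Update: phi_21 = phi_11 - phi_22 phi_11 = -0.1433 - (-0.172272)(-0.1433) = -0.167987.
Step k = 3:
  phi_33 = [rho(3) - phi_21 rho(2) - phi_22 rho(1)] / [1 - phi_21 rho(1) - phi_22 rho(2)]
    numerator   = -0.017 - (-0.167987)(-0.1482) - (-0.172272)(-0.1433) = -0.06658227
    denominator = 1 - (-0.167987)(-0.1433) - (-0.172272)(-0.1482) = 0.95039673
  phi_33 = -0.06658227 / 0.95039673 = -0.0701.
Therefore phi_{33} = -0.0701.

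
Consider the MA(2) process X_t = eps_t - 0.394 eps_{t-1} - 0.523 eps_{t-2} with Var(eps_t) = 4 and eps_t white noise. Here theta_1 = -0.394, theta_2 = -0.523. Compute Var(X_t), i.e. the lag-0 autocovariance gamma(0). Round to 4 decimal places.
\gamma(0) = 5.7151

For an MA(q) process X_t = eps_t + sum_i theta_i eps_{t-i} with
Var(eps_t) = sigma^2, the variance is
  gamma(0) = sigma^2 * (1 + sum_i theta_i^2).
  sum_i theta_i^2 = (-0.394)^2 + (-0.523)^2 = 0.155236 + 0.273529 = 0.428765.
  gamma(0) = 4 * (1 + 0.428765) = 4 * 1.428765 = 5.71506, which rounds to 5.7151.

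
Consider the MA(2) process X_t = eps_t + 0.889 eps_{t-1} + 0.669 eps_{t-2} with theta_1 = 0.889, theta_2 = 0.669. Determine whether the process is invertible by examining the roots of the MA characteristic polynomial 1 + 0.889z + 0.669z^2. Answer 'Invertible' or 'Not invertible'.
\text{Invertible}

The MA(q) characteristic polynomial is P(z) = 1 + 0.889z + 0.669z^2.
Invertibility requires all roots to lie outside the unit circle, i.e. |z| > 1 for every root.
Set 1 + (0.889) z + (0.669) z^2 = 0, i.e. a z^2 + b z + c = 0 with a = 0.669, b = 0.889, c = 1.
Discriminant D = b^2 - 4ac = (0.889)^2 - 4*(0.669)*1 = 0.790321 - (2.676) = -1.885679.
D < 0, so the roots are the complex-conjugate pair z = (-b +/- i sqrt(-D)) / (2a) = -0.6644 +/- 1.0263i.
For a conjugate pair |z|^2 = z * conj(z) = (product of roots) = c/a = 1/(0.669) = 1.494768, so |z| = sqrt(1.494768) = 1.2226 for both roots.
Moduli of all roots: 1.2226, 1.2226.
All moduli strictly greater than 1? Yes.
Verdict: Invertible.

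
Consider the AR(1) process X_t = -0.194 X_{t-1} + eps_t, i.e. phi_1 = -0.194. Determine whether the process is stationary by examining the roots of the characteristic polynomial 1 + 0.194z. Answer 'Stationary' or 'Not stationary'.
\text{Stationary}

The AR(p) characteristic polynomial is P(z) = 1 + 0.194z.
Stationarity requires all roots to lie outside the unit circle, i.e. |z| > 1 for every root.
This is linear in z: 1 + (0.194) z = 0  =>  z = -1/(0.194) = -5.154639,  |z| = 5.154639.
Moduli of all roots: 5.1546.
All moduli strictly greater than 1? Yes.
Verdict: Stationary.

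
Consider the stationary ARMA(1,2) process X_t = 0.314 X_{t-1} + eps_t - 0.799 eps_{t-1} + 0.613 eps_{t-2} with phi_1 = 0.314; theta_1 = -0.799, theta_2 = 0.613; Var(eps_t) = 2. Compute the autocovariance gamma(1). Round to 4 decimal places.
\gamma(1) = -1.2690

Multiply the model equation by X_{t-k} and take expectations. With theta_0 = psi_0 = 1 and psi_j the MA(infinity) weights, this gives
  gamma(k) - sum_i phi_i gamma(k-i) = c_k,
  c_k = sigma^2 * sum_{j=k..q} theta_j psi_{j-k}   (c_k = 0 for k > q),
using gamma(-m) = gamma(m).
psi-weights needed (psi_j = theta_j + sum_i phi_i psi_{j-i}):
  psi_1 = theta_1 + phi_1 = -0.799 + (0.314) = -0.485
  psi_2 = theta_2 + phi_1 psi_1 = 0.613 + (0.314)(-0.485) = 0.46071
Right-hand sides:
  c_0 = sigma^2 (1 + theta_1 psi_1 + theta_2 psi_2) = 2 * (1 + (-0.799)(-0.485) + (0.613)(0.46071)) = 2 * 1.66993 = 3.33986
  c_1 = sigma^2 (theta_1 + theta_2 psi_1) = 2 * (-0.799 + (0.613)(-0.485)) = -2.19261
  c_2 = sigma^2 theta_2 = 2 * (0.613) = 1.226
Equations for k = 0 and k = 1 (AR order 1):
  gamma(0) = phi_1 gamma(1) + c_0
  gamma(1) = phi_1 gamma(0) + c_1
Substituting the second into the first: gamma(0) (1 - phi_1^2) = c_0 + phi_1 c_1, so
  gamma(0) = (c_0 + phi_1 c_1) / (1 - phi_1^2) = (3.33986 + (0.314)(-2.19261)) / (1 - (0.314)^2) = 2.651381 / 0.901404 = 2.94139.
  gamma(1) = phi_1 gamma(0) + c_1 = (0.314)(2.94139) + (-2.19261) = -1.269013.
Therefore gamma(1) = -1.2690 (to 4 decimal places).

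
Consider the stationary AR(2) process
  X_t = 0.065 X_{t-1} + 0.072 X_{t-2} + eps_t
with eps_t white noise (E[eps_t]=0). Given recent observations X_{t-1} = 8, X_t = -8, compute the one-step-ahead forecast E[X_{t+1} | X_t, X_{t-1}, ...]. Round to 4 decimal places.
E[X_{t+1} \mid \mathcal F_t] = 0.0560

For an AR(p) model X_t = c + sum_i phi_i X_{t-i} + eps_t, the
one-step-ahead conditional mean is
  E[X_{t+1} | X_t, ...] = c + sum_i phi_i X_{t+1-i}.
Substitute known values:
  E[X_{t+1} | ...] = (0.065) * (-8) + (0.072) * (8)
                   = 0.0560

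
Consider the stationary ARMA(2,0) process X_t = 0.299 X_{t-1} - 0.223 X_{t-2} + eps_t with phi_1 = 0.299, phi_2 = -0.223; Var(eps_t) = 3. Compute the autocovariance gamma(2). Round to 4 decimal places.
\gamma(2) = -0.5033

Multiply the model equation by X_{t-k} and take expectations. With theta_0 = psi_0 = 1 and psi_j the MA(infinity) weights, this gives
  gamma(k) - sum_i phi_i gamma(k-i) = c_k,
  c_k = sigma^2 * sum_{j=k..q} theta_j psi_{j-k}   (c_k = 0 for k > q),
using gamma(-m) = gamma(m).
Pure AR (q = 0): c_0 = sigma^2 = 3, c_k = 0 for k >= 1.
Equations for k = 0, 1, 2 (AR order 2, c_2 = 0):
  (E0) gamma(0) = phi_1 gamma(1) + phi_2 gamma(2) + c_0
  (E1) gamma(1) = phi_1 gamma(0) + phi_2 gamma(1) + c_1
  (E2) gamma(2) = phi_1 gamma(1) + phi_2 gamma(0)
From (E1): gamma(1) = A gamma(0) + B with
  A = phi_1 / (1 - phi_2) = 0.299 / 1.223 = 0.244481,   B = c_1 / (1 - phi_2) = 0 / 1.223 = 0.
Insert (E2) into (E0): gamma(0) (1 - phi_2^2) = phi_1 (1 + phi_2) gamma(1) + c_0.
  phi_1 (1 + phi_2) = (0.299)(0.777) = 0.232323,   1 - phi_2^2 = 0.950271.
Replace gamma(1) by A gamma(0) + B and collect gamma(0):
  gamma(0) [0.950271 - (0.232323)(0.244481)] = c_0 = 3
  gamma(0) * 0.893472 = 3
  gamma(0) = 3 / 0.893472 = 3.357686.
  gamma(1) = A gamma(0) = (0.244481)(3.357686) = 0.82089.
  gamma(2) = phi_1 gamma(1) + phi_2 gamma(0) = (0.299)(0.82089) + (-0.223)(3.357686) = -0.503318.
Therefore gamma(2) = -0.5033 (to 4 decimal places).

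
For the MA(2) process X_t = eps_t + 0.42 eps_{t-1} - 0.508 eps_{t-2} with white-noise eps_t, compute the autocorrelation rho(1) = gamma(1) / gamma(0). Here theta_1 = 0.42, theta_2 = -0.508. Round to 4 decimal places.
\rho(1) = 0.1441

For an MA(q) process with theta_0 = 1, the autocovariance is
  gamma(k) = sigma^2 * sum_{i=0..q-k} theta_i * theta_{i+k},
and rho(k) = gamma(k) / gamma(0). Sigma^2 cancels.
  numerator   = (1)*(0.42) + (0.42)*(-0.508) = 0.20664.
  denominator = (1)^2 + (0.42)^2 + (-0.508)^2 = 1.434464.
  rho(1) = 0.20664 / 1.434464 = 0.1441.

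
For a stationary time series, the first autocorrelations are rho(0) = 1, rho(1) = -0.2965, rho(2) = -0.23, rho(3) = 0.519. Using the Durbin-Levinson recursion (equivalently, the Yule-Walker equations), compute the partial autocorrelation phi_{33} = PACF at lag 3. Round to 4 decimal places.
\phi_{33} = 0.4040

The PACF at lag k is phi_{kk}, the last component of the solution
to the Yule-Walker system G_k phi = r_k where
  (G_k)_{ij} = rho(|i - j|), (r_k)_i = rho(i), i,j = 1..k.
Equivalently, Durbin-Levinson gives phi_{kk} iteratively:
  phi_{11} = rho(1)
  phi_{kk} = [rho(k) - sum_{j=1..k-1} phi_{k-1,j} rho(k-j)]
            / [1 - sum_{j=1..k-1} phi_{k-1,j} rho(j)],
  phi_{k,j} = phi_{k-1,j} - phi_{kk} phi_{k-1,k-j},  j = 1..k-1.
Step k = 1:
  phi_11 = rho(1) = -0.2965.
Step k = 2:
  phi_22 = [rho(2) - phi_11 rho(1)] / [1 - phi_11 rho(1)] = [-0.23 - (-0.2965)(-0.2965)] / [1 - (-0.2965)(-0.2965)]
         = -0.31791225 / 0.91208775 = -0.348554.
  Update: phi_21 = phi_11 - phi_22 phi_11 = -0.2965 - (-0.348554)(-0.2965) = -0.399846.
Step k = 3:
  phi_33 = [rho(3) - phi_21 rho(2) - phi_22 rho(1)] / [1 - phi_21 rho(1) - phi_22 rho(2)]
    numerator   = 0.519 - (-0.399846)(-0.23) - (-0.348554)(-0.2965) = 0.32368893
    denominator = 1 - (-0.399846)(-0.2965) - (-0.348554)(-0.23) = 0.80127802
  phi_33 = 0.32368893 / 0.80127802 = 0.404.
Therefore phi_{33} = 0.4040.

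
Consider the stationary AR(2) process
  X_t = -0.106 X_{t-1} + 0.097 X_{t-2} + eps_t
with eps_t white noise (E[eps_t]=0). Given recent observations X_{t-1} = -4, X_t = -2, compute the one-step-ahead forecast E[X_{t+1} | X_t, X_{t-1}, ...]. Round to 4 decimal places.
E[X_{t+1} \mid \mathcal F_t] = -0.1760

For an AR(p) model X_t = c + sum_i phi_i X_{t-i} + eps_t, the
one-step-ahead conditional mean is
  E[X_{t+1} | X_t, ...] = c + sum_i phi_i X_{t+1-i}.
Substitute known values:
  E[X_{t+1} | ...] = (-0.106) * (-2) + (0.097) * (-4)
                   = -0.1760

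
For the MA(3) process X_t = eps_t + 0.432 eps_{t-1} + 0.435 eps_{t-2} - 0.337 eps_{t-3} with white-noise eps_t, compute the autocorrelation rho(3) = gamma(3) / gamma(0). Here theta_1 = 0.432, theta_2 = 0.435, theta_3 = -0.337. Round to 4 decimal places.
\rho(3) = -0.2263

For an MA(q) process with theta_0 = 1, the autocovariance is
  gamma(k) = sigma^2 * sum_{i=0..q-k} theta_i * theta_{i+k},
and rho(k) = gamma(k) / gamma(0). Sigma^2 cancels.
  numerator   = (1)*(-0.337) = -0.337.
  denominator = (1)^2 + (0.432)^2 + (0.435)^2 + (-0.337)^2 = 1.489418.
  rho(3) = -0.337 / 1.489418 = -0.2263.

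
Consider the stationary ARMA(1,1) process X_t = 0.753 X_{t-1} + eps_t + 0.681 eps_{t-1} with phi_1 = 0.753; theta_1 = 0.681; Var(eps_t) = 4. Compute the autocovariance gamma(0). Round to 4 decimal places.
\gamma(0) = 22.9968

Multiply the model equation by X_{t-k} and take expectations. With theta_0 = psi_0 = 1 and psi_j the MA(infinity) weights, this gives
  gamma(k) - sum_i phi_i gamma(k-i) = c_k,
  c_k = sigma^2 * sum_{j=k..q} theta_j psi_{j-k}   (c_k = 0 for k > q),
using gamma(-m) = gamma(m).
psi-weights needed (psi_j = theta_j + sum_i phi_i psi_{j-i}):
  psi_1 = theta_1 + phi_1 = 0.681 + (0.753) = 1.434
Right-hand sides:
  c_0 = sigma^2 (1 + theta_1 psi_1) = 4 * (1 + (0.681)(1.434)) = 4 * 1.976554 = 7.906216
  c_1 = sigma^2 theta_1 = 4 * (0.681) = 2.724
  c_2 = 0
Equations for k = 0 and k = 1 (AR order 1):
  gamma(0) = phi_1 gamma(1) + c_0
  gamma(1) = phi_1 gamma(0) + c_1
Substituting the second into the first: gamma(0) (1 - phi_1^2) = c_0 + phi_1 c_1, so
  gamma(0) = (c_0 + phi_1 c_1) / (1 - phi_1^2) = (7.906216 + (0.753)(2.724)) / (1 - (0.753)^2) = 9.957388 / 0.432991 = 22.996755.
Therefore gamma(0) = 22.9968 (to 4 decimal places).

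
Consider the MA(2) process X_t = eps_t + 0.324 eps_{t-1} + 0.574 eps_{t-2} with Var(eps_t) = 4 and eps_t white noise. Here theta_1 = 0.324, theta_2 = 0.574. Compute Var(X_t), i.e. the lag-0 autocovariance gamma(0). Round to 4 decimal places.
\gamma(0) = 5.7378

For an MA(q) process X_t = eps_t + sum_i theta_i eps_{t-i} with
Var(eps_t) = sigma^2, the variance is
  gamma(0) = sigma^2 * (1 + sum_i theta_i^2).
  sum_i theta_i^2 = (0.324)^2 + (0.574)^2 = 0.104976 + 0.329476 = 0.434452.
  gamma(0) = 4 * (1 + 0.434452) = 4 * 1.434452 = 5.737808, which rounds to 5.7378.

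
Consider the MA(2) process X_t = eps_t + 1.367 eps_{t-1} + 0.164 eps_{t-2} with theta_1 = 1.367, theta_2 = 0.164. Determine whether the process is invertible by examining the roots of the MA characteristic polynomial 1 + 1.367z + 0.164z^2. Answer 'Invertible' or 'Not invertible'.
\text{Not invertible}

The MA(q) characteristic polynomial is P(z) = 1 + 1.367z + 0.164z^2.
Invertibility requires all roots to lie outside the unit circle, i.e. |z| > 1 for every root.
Set 1 + (1.367) z + (0.164) z^2 = 0, i.e. a z^2 + b z + c = 0 with a = 0.164, b = 1.367, c = 1.
Discriminant D = b^2 - 4ac = (1.367)^2 - 4*(0.164)*1 = 1.868689 - (0.656) = 1.212689.
D >= 0, so the roots are real: z = (-b +/- sqrt(D)) / (2a) = (-1.367 +/- 1.101222) / (0.328).
  z_1 = (-1.367 + 1.101222) / (0.328) = -0.8103,   |z_1| = 0.8103.
  z_2 = (-1.367 - 1.101222) / (0.328) = -7.5251,   |z_2| = 7.5251.
Moduli of all roots: 0.8103, 7.5251.
All moduli strictly greater than 1? No.
Verdict: Not invertible.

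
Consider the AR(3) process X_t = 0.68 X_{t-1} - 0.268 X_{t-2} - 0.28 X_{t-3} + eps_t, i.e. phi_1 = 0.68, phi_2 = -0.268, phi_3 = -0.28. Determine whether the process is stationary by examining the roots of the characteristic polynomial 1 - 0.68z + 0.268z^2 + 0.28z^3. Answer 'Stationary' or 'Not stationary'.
\text{Stationary}

The AR(p) characteristic polynomial is P(z) = 1 - 0.68z + 0.268z^2 + 0.28z^3.
Stationarity requires all roots to lie outside the unit circle, i.e. |z| > 1 for every root.
Degree 3: look for a simple real root z0 first, then factor out (1 - z/z0) and solve the remaining quadratic.
Testing z0 = -2.5: P(-2.5) = 1 + (-0.68)(-2.5) + (0.268)(-2.5)^2 + (0.28)(-2.5)^3
  = 1 + (1.7) + (1.675) + (-4.375) = 0.  So z_0 = -2.5 is a root, |z_0| = 2.5.
Divide out the factor (1 + 0.4 z) = (1 - z/z0) (since 1/z0 = -0.4):
  P(z) = (1 + 0.4 z)(1 + (-1.08) z + (0.7) z^2)
  [check: z-coef -1.08 - (-0.4) = -0.68; z^2-coef 0.7 - (-0.4)(-1.08) = 0.268; z^3-coef -(-0.4)(0.7) = 0.28.]
Remaining roots from the quadratic factor 1 + (-1.08) z + (0.7) z^2:
  Set 1 + (-1.08) z + (0.7) z^2 = 0, i.e. a z^2 + b z + c = 0 with a = 0.7, b = -1.08, c = 1.
  Discriminant D = b^2 - 4ac = (-1.08)^2 - 4*(0.7)*1 = 1.1664 - (2.8) = -1.6336.
  D < 0, so the roots are the complex-conjugate pair z = (-b +/- i sqrt(-D)) / (2a) = 0.7714 +/- 0.9129i.
  For a conjugate pair |z|^2 = z * conj(z) = (product of roots) = c/a = 1/(0.7) = 1.428571, so |z| = sqrt(1.428571) = 1.1952 for both roots.
Moduli of all roots: 2.5000, 1.1952, 1.1952.
All moduli strictly greater than 1? Yes.
Verdict: Stationary.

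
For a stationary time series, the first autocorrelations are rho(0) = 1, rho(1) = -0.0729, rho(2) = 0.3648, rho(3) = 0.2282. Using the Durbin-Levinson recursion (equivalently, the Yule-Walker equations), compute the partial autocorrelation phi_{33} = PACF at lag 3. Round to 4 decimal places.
\phi_{33} = 0.3140

The PACF at lag k is phi_{kk}, the last component of the solution
to the Yule-Walker system G_k phi = r_k where
  (G_k)_{ij} = rho(|i - j|), (r_k)_i = rho(i), i,j = 1..k.
Equivalently, Durbin-Levinson gives phi_{kk} iteratively:
  phi_{11} = rho(1)
  phi_{kk} = [rho(k) - sum_{j=1..k-1} phi_{k-1,j} rho(k-j)]
            / [1 - sum_{j=1..k-1} phi_{k-1,j} rho(j)],
  phi_{k,j} = phi_{k-1,j} - phi_{kk} phi_{k-1,k-j},  j = 1..k-1.
Step k = 1:
  phi_11 = rho(1) = -0.0729.
Step k = 2:
  phi_22 = [rho(2) - phi_11 rho(1)] / [1 - phi_11 rho(1)] = [0.3648 - (-0.0729)(-0.0729)] / [1 - (-0.0729)(-0.0729)]
         = 0.35948559 / 0.99468559 = 0.361406.
  Update: phi_21 = phi_11 - phi_22 phi_11 = -0.0729 - (0.361406)(-0.0729) = -0.046553.
Step k = 3:
  phi_33 = [rho(3) - phi_21 rho(2) - phi_22 rho(1)] / [1 - phi_21 rho(1) - phi_22 rho(2)]
    numerator   = 0.2282 - (-0.046553)(0.3648) - (0.361406)(-0.0729) = 0.27152923
    denominator = 1 - (-0.046553)(-0.0729) - (0.361406)(0.3648) = 0.86476525
  phi_33 = 0.27152923 / 0.86476525 = 0.314.
Therefore phi_{33} = 0.3140.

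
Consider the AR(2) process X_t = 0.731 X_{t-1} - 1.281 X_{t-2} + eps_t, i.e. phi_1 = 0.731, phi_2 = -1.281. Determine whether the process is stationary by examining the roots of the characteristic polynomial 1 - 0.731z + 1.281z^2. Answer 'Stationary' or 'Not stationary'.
\text{Not stationary}

The AR(p) characteristic polynomial is P(z) = 1 - 0.731z + 1.281z^2.
Stationarity requires all roots to lie outside the unit circle, i.e. |z| > 1 for every root.
Set 1 + (-0.731) z + (1.281) z^2 = 0, i.e. a z^2 + b z + c = 0 with a = 1.281, b = -0.731, c = 1.
Discriminant D = b^2 - 4ac = (-0.731)^2 - 4*(1.281)*1 = 0.534361 - (5.124) = -4.589639.
D < 0, so the roots are the complex-conjugate pair z = (-b +/- i sqrt(-D)) / (2a) = 0.2853 +/- 0.8362i.
For a conjugate pair |z|^2 = z * conj(z) = (product of roots) = c/a = 1/(1.281) = 0.78064, so |z| = sqrt(0.78064) = 0.8835 for both roots.
Moduli of all roots: 0.8835, 0.8835.
All moduli strictly greater than 1? No.
Verdict: Not stationary.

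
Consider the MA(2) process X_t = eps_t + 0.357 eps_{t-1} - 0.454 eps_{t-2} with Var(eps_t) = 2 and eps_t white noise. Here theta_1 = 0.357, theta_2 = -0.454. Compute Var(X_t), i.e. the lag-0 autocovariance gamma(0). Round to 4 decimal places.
\gamma(0) = 2.6671

For an MA(q) process X_t = eps_t + sum_i theta_i eps_{t-i} with
Var(eps_t) = sigma^2, the variance is
  gamma(0) = sigma^2 * (1 + sum_i theta_i^2).
  sum_i theta_i^2 = (0.357)^2 + (-0.454)^2 = 0.127449 + 0.206116 = 0.333565.
  gamma(0) = 2 * (1 + 0.333565) = 2 * 1.333565 = 2.66713, which rounds to 2.6671.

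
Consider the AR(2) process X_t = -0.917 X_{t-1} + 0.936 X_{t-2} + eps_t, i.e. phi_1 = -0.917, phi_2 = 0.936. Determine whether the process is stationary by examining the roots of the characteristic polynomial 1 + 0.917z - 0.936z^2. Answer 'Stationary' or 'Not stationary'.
\text{Not stationary}

The AR(p) characteristic polynomial is P(z) = 1 + 0.917z - 0.936z^2.
Stationarity requires all roots to lie outside the unit circle, i.e. |z| > 1 for every root.
Set 1 + (0.917) z + (-0.936) z^2 = 0, i.e. a z^2 + b z + c = 0 with a = -0.936, b = 0.917, c = 1.
Discriminant D = b^2 - 4ac = (0.917)^2 - 4*(-0.936)*1 = 0.840889 - (-3.744) = 4.584889.
D >= 0, so the roots are real: z = (-b +/- sqrt(D)) / (2a) = (-0.917 +/- 2.141235) / (-1.872).
  z_1 = (-0.917 + 2.141235) / (-1.872) = -0.654,   |z_1| = 0.654.
  z_2 = (-0.917 - 2.141235) / (-1.872) = 1.6337,   |z_2| = 1.6337.
Moduli of all roots: 0.6540, 1.6337.
All moduli strictly greater than 1? No.
Verdict: Not stationary.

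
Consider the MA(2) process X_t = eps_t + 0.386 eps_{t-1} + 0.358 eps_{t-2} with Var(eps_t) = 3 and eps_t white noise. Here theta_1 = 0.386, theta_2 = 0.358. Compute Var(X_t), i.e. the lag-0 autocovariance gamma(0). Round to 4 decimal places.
\gamma(0) = 3.8315

For an MA(q) process X_t = eps_t + sum_i theta_i eps_{t-i} with
Var(eps_t) = sigma^2, the variance is
  gamma(0) = sigma^2 * (1 + sum_i theta_i^2).
  sum_i theta_i^2 = (0.386)^2 + (0.358)^2 = 0.148996 + 0.128164 = 0.27716.
  gamma(0) = 3 * (1 + 0.27716) = 3 * 1.27716 = 3.83148, which rounds to 3.8315.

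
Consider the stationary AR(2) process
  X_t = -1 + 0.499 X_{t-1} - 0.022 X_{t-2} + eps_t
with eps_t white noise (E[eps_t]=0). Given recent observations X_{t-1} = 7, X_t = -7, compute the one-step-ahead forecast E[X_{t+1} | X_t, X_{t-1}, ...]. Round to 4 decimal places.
E[X_{t+1} \mid \mathcal F_t] = -4.6470

For an AR(p) model X_t = c + sum_i phi_i X_{t-i} + eps_t, the
one-step-ahead conditional mean is
  E[X_{t+1} | X_t, ...] = c + sum_i phi_i X_{t+1-i}.
Substitute known values:
  E[X_{t+1} | ...] = -1 + (0.499) * (-7) + (-0.022) * (7)
                   = -4.6470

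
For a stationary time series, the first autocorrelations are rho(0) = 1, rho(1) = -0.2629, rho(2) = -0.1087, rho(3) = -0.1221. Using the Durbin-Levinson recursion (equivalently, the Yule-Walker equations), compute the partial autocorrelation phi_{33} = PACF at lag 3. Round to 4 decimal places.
\phi_{33} = -0.2301

The PACF at lag k is phi_{kk}, the last component of the solution
to the Yule-Walker system G_k phi = r_k where
  (G_k)_{ij} = rho(|i - j|), (r_k)_i = rho(i), i,j = 1..k.
Equivalently, Durbin-Levinson gives phi_{kk} iteratively:
  phi_{11} = rho(1)
  phi_{kk} = [rho(k) - sum_{j=1..k-1} phi_{k-1,j} rho(k-j)]
            / [1 - sum_{j=1..k-1} phi_{k-1,j} rho(j)],
  phi_{k,j} = phi_{k-1,j} - phi_{kk} phi_{k-1,k-j},  j = 1..k-1.
Step k = 1:
  phi_11 = rho(1) = -0.2629.
Step k = 2:
  phi_22 = [rho(2) - phi_11 rho(1)] / [1 - phi_11 rho(1)] = [-0.1087 - (-0.2629)(-0.2629)] / [1 - (-0.2629)(-0.2629)]
         = -0.17781641 / 0.93088359 = -0.191019.
  Update: phi_21 = phi_11 - phi_22 phi_11 = -0.2629 - (-0.191019)(-0.2629) = -0.313119.
Step k = 3:
  phi_33 = [rho(3) - phi_21 rho(2) - phi_22 rho(1)] / [1 - phi_21 rho(1) - phi_22 rho(2)]
    numerator   = -0.1221 - (-0.313119)(-0.1087) - (-0.191019)(-0.2629) = -0.20635491
    denominator = 1 - (-0.313119)(-0.2629) - (-0.191019)(-0.1087) = 0.89691729
  phi_33 = -0.20635491 / 0.89691729 = -0.2301.
Therefore phi_{33} = -0.2301.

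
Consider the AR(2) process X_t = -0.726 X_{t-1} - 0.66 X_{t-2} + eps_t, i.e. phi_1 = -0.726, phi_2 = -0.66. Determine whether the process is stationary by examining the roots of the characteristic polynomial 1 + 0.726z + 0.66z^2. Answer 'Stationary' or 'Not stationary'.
\text{Stationary}

The AR(p) characteristic polynomial is P(z) = 1 + 0.726z + 0.66z^2.
Stationarity requires all roots to lie outside the unit circle, i.e. |z| > 1 for every root.
Set 1 + (0.726) z + (0.66) z^2 = 0, i.e. a z^2 + b z + c = 0 with a = 0.66, b = 0.726, c = 1.
Discriminant D = b^2 - 4ac = (0.726)^2 - 4*(0.66)*1 = 0.527076 - (2.64) = -2.112924.
D < 0, so the roots are the complex-conjugate pair z = (-b +/- i sqrt(-D)) / (2a) = -0.55 +/- 1.1012i.
For a conjugate pair |z|^2 = z * conj(z) = (product of roots) = c/a = 1/(0.66) = 1.515152, so |z| = sqrt(1.515152) = 1.2309 for both roots.
Moduli of all roots: 1.2309, 1.2309.
All moduli strictly greater than 1? Yes.
Verdict: Stationary.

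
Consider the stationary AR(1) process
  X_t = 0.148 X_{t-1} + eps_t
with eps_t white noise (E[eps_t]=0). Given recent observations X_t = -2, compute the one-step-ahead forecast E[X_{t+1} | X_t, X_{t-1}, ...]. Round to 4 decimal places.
E[X_{t+1} \mid \mathcal F_t] = -0.2960

For an AR(p) model X_t = c + sum_i phi_i X_{t-i} + eps_t, the
one-step-ahead conditional mean is
  E[X_{t+1} | X_t, ...] = c + sum_i phi_i X_{t+1-i}.
Substitute known values:
  E[X_{t+1} | ...] = (0.148) * (-2)
                   = -0.2960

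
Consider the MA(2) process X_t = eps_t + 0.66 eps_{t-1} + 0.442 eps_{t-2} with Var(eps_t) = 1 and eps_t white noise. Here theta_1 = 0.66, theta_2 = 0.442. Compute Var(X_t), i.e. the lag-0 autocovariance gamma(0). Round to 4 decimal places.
\gamma(0) = 1.6310

For an MA(q) process X_t = eps_t + sum_i theta_i eps_{t-i} with
Var(eps_t) = sigma^2, the variance is
  gamma(0) = sigma^2 * (1 + sum_i theta_i^2).
  sum_i theta_i^2 = (0.66)^2 + (0.442)^2 = 0.4356 + 0.195364 = 0.630964.
  gamma(0) = 1 * (1 + 0.630964) = 1 * 1.630964 = 1.630964, which rounds to 1.6310.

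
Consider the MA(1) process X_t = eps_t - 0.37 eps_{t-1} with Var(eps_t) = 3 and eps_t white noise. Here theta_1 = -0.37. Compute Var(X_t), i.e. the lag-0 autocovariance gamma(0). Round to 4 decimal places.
\gamma(0) = 3.4107

For an MA(q) process X_t = eps_t + sum_i theta_i eps_{t-i} with
Var(eps_t) = sigma^2, the variance is
  gamma(0) = sigma^2 * (1 + sum_i theta_i^2).
  sum_i theta_i^2 = (-0.37)^2 = 0.1369.
  gamma(0) = 3 * (1 + 0.1369) = 3 * 1.1369 = 3.4107.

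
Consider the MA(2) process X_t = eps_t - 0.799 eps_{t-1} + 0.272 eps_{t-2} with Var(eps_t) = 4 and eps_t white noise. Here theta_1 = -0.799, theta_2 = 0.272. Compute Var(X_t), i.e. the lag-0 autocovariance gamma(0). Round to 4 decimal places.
\gamma(0) = 6.8495

For an MA(q) process X_t = eps_t + sum_i theta_i eps_{t-i} with
Var(eps_t) = sigma^2, the variance is
  gamma(0) = sigma^2 * (1 + sum_i theta_i^2).
  sum_i theta_i^2 = (-0.799)^2 + (0.272)^2 = 0.638401 + 0.073984 = 0.712385.
  gamma(0) = 4 * (1 + 0.712385) = 4 * 1.712385 = 6.84954, which rounds to 6.8495.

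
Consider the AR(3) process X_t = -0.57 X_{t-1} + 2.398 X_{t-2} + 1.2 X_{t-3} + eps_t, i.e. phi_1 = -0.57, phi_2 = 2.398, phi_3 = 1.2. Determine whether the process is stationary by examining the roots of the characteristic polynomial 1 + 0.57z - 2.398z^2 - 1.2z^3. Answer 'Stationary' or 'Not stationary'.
\text{Not stationary}

The AR(p) characteristic polynomial is P(z) = 1 + 0.57z - 2.398z^2 - 1.2z^3.
Stationarity requires all roots to lie outside the unit circle, i.e. |z| > 1 for every root.
Degree 3: look for a simple real root z0 first, then factor out (1 - z/z0) and solve the remaining quadratic.
Testing z0 = -0.625: P(-0.625) = 1 + (0.57)(-0.625) + (-2.398)(-0.625)^2 + (-1.2)(-0.625)^3
  = 1 + (-0.35625) + (-0.936719) + (0.292969) = 0.  So z_0 = -0.625 is a root, |z_0| = 0.625.
Divide out the factor (1 + 1.6 z) = (1 - z/z0) (since 1/z0 = -1.6):
  P(z) = (1 + 1.6 z)(1 + (-1.03) z + (-0.75) z^2)
  [check: z-coef -1.03 - (-1.6) = 0.57; z^2-coef -0.75 - (-1.6)(-1.03) = -2.398; z^3-coef -(-1.6)(-0.75) = -1.2.]
Remaining roots from the quadratic factor 1 + (-1.03) z + (-0.75) z^2:
  Set 1 + (-1.03) z + (-0.75) z^2 = 0, i.e. a z^2 + b z + c = 0 with a = -0.75, b = -1.03, c = 1.
  Discriminant D = b^2 - 4ac = (-1.03)^2 - 4*(-0.75)*1 = 1.0609 - (-3) = 4.0609.
  D >= 0, so the roots are real: z = (-b +/- sqrt(D)) / (2a) = (1.03 +/- 2.015167) / (-1.5).
    z_1 = (1.03 + 2.015167) / (-1.5) = -2.0301,   |z_1| = 2.0301.
    z_2 = (1.03 - 2.015167) / (-1.5) = 0.6568,   |z_2| = 0.6568.
Moduli of all roots: 0.6250, 2.0301, 0.6568.
All moduli strictly greater than 1? No.
Verdict: Not stationary.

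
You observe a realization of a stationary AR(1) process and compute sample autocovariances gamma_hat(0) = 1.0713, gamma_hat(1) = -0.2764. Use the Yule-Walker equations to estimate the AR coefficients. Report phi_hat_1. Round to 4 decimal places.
\hat\phi_{1} = -0.2580

The Yule-Walker equations for an AR(p) process read, in matrix form,
  Gamma_p phi = r_p,   with   (Gamma_p)_{ij} = gamma(|i - j|),
                       (r_p)_i = gamma(i),   i,j = 1..p.
Substitute the sample gammas (Toeplitz matrix and right-hand side of size 1):
  Gamma_p = [[1.0713]]
  r_p     = [-0.2764]
With p = 1 this is the single equation gamma(0) phi_1 = gamma(1):
  phi_hat_1 = gamma(1) / gamma(0) = -0.2764 / 1.0713 = -0.2580.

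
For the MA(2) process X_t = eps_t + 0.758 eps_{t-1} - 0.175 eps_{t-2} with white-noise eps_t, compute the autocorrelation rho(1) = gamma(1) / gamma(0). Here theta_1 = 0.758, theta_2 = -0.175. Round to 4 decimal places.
\rho(1) = 0.3896

For an MA(q) process with theta_0 = 1, the autocovariance is
  gamma(k) = sigma^2 * sum_{i=0..q-k} theta_i * theta_{i+k},
and rho(k) = gamma(k) / gamma(0). Sigma^2 cancels.
  numerator   = (1)*(0.758) + (0.758)*(-0.175) = 0.62535.
  denominator = (1)^2 + (0.758)^2 + (-0.175)^2 = 1.605189.
  rho(1) = 0.62535 / 1.605189 = 0.3896.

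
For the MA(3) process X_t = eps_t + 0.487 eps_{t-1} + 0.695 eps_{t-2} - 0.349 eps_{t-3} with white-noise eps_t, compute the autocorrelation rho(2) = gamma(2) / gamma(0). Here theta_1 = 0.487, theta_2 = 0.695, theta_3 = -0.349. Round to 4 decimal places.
\rho(2) = 0.2850

For an MA(q) process with theta_0 = 1, the autocovariance is
  gamma(k) = sigma^2 * sum_{i=0..q-k} theta_i * theta_{i+k},
and rho(k) = gamma(k) / gamma(0). Sigma^2 cancels.
  numerator   = (1)*(0.695) + (0.487)*(-0.349) = 0.525037.
  denominator = (1)^2 + (0.487)^2 + (0.695)^2 + (-0.349)^2 = 1.841995.
  rho(2) = 0.525037 / 1.841995 = 0.2850.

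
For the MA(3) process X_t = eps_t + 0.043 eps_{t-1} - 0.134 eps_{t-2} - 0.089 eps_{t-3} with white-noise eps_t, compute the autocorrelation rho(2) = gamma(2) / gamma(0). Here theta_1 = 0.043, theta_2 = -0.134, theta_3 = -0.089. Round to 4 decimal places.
\rho(2) = -0.1341

For an MA(q) process with theta_0 = 1, the autocovariance is
  gamma(k) = sigma^2 * sum_{i=0..q-k} theta_i * theta_{i+k},
and rho(k) = gamma(k) / gamma(0). Sigma^2 cancels.
  numerator   = (1)*(-0.134) + (0.043)*(-0.089) = -0.137827.
  denominator = (1)^2 + (0.043)^2 + (-0.134)^2 + (-0.089)^2 = 1.027726.
  rho(2) = -0.137827 / 1.027726 = -0.1341.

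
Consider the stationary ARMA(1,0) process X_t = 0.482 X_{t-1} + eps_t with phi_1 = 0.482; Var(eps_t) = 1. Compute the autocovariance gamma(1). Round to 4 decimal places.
\gamma(1) = 0.6279

Multiply the model equation by X_{t-k} and take expectations. With theta_0 = psi_0 = 1 and psi_j the MA(infinity) weights, this gives
  gamma(k) - sum_i phi_i gamma(k-i) = c_k,
  c_k = sigma^2 * sum_{j=k..q} theta_j psi_{j-k}   (c_k = 0 for k > q),
using gamma(-m) = gamma(m).
Pure AR (q = 0): c_0 = sigma^2 = 1, c_k = 0 for k >= 1.
Equations for k = 0 and k = 1 (AR order 1):
  gamma(0) = phi_1 gamma(1) + c_0
  gamma(1) = phi_1 gamma(0) + c_1
Substituting the second into the first: gamma(0) (1 - phi_1^2) = c_0 + phi_1 c_1, so
  gamma(0) = c_0 / (1 - phi_1^2) = 1 / (1 - (0.482)^2) = 1 / 0.767676 = 1.302633.
  gamma(1) = phi_1 gamma(0) = (0.482)(1.302633) = 0.627869.
Therefore gamma(1) = 0.6279 (to 4 decimal places).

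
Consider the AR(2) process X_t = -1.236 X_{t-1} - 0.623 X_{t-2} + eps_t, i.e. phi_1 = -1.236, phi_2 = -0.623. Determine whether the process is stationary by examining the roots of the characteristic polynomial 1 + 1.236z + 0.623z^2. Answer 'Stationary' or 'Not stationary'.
\text{Stationary}

The AR(p) characteristic polynomial is P(z) = 1 + 1.236z + 0.623z^2.
Stationarity requires all roots to lie outside the unit circle, i.e. |z| > 1 for every root.
Set 1 + (1.236) z + (0.623) z^2 = 0, i.e. a z^2 + b z + c = 0 with a = 0.623, b = 1.236, c = 1.
Discriminant D = b^2 - 4ac = (1.236)^2 - 4*(0.623)*1 = 1.527696 - (2.492) = -0.964304.
D < 0, so the roots are the complex-conjugate pair z = (-b +/- i sqrt(-D)) / (2a) = -0.992 +/- 0.7881i.
For a conjugate pair |z|^2 = z * conj(z) = (product of roots) = c/a = 1/(0.623) = 1.605136, so |z| = sqrt(1.605136) = 1.2669 for both roots.
Moduli of all roots: 1.2669, 1.2669.
All moduli strictly greater than 1? Yes.
Verdict: Stationary.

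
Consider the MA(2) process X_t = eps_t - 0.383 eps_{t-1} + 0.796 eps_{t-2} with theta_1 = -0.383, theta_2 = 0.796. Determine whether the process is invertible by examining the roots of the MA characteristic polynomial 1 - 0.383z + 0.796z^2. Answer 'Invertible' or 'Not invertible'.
\text{Invertible}

The MA(q) characteristic polynomial is P(z) = 1 - 0.383z + 0.796z^2.
Invertibility requires all roots to lie outside the unit circle, i.e. |z| > 1 for every root.
Set 1 + (-0.383) z + (0.796) z^2 = 0, i.e. a z^2 + b z + c = 0 with a = 0.796, b = -0.383, c = 1.
Discriminant D = b^2 - 4ac = (-0.383)^2 - 4*(0.796)*1 = 0.146689 - (3.184) = -3.037311.
D < 0, so the roots are the complex-conjugate pair z = (-b +/- i sqrt(-D)) / (2a) = 0.2406 +/- 1.0947i.
For a conjugate pair |z|^2 = z * conj(z) = (product of roots) = c/a = 1/(0.796) = 1.256281, so |z| = sqrt(1.256281) = 1.1208 for both roots.
Moduli of all roots: 1.1208, 1.1208.
All moduli strictly greater than 1? Yes.
Verdict: Invertible.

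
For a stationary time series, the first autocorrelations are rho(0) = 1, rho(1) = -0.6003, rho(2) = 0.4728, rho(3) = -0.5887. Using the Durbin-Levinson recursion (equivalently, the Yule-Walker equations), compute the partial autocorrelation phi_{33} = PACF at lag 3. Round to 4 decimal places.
\phi_{33} = -0.4021

The PACF at lag k is phi_{kk}, the last component of the solution
to the Yule-Walker system G_k phi = r_k where
  (G_k)_{ij} = rho(|i - j|), (r_k)_i = rho(i), i,j = 1..k.
Equivalently, Durbin-Levinson gives phi_{kk} iteratively:
  phi_{11} = rho(1)
  phi_{kk} = [rho(k) - sum_{j=1..k-1} phi_{k-1,j} rho(k-j)]
            / [1 - sum_{j=1..k-1} phi_{k-1,j} rho(j)],
  phi_{k,j} = phi_{k-1,j} - phi_{kk} phi_{k-1,k-j},  j = 1..k-1.
Step k = 1:
  phi_11 = rho(1) = -0.6003.
Step k = 2:
  phi_22 = [rho(2) - phi_11 rho(1)] / [1 - phi_11 rho(1)] = [0.4728 - (-0.6003)(-0.6003)] / [1 - (-0.6003)(-0.6003)]
         = 0.11243991 / 0.63963991 = 0.175786.
  Update: phi_21 = phi_11 - phi_22 phi_11 = -0.6003 - (0.175786)(-0.6003) = -0.494776.
Step k = 3:
  phi_33 = [rho(3) - phi_21 rho(2) - phi_22 rho(1)] / [1 - phi_21 rho(1) - phi_22 rho(2)]
    numerator   = -0.5887 - (-0.494776)(0.4728) - (0.175786)(-0.6003) = -0.24924565
    denominator = 1 - (-0.494776)(-0.6003) - (0.175786)(0.4728) = 0.61987452
  phi_33 = -0.24924565 / 0.61987452 = -0.4021.
Therefore phi_{33} = -0.4021.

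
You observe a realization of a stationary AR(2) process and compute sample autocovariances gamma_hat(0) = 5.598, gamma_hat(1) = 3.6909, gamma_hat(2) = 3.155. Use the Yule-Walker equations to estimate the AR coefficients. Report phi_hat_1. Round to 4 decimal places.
\hat\phi_{1} = 0.5090

The Yule-Walker equations for an AR(p) process read, in matrix form,
  Gamma_p phi = r_p,   with   (Gamma_p)_{ij} = gamma(|i - j|),
                       (r_p)_i = gamma(i),   i,j = 1..p.
Substitute the sample gammas (Toeplitz matrix and right-hand side of size 2):
  Gamma_p = [[5.598, 3.6909], [3.6909, 5.598]]
  r_p     = [3.6909, 3.155]
Written out:
  5.598 phi_1 + 3.6909 phi_2 = 3.6909
  3.6909 phi_1 + 5.598 phi_2 = 3.155
Solve by Cramer's rule:
  det = gamma(0)^2 - gamma(1)^2 = (5.598)^2 - (3.6909)^2 = 31.337604 - 13.62274281 = 17.71486119
  phi_hat_1 = [gamma(1) gamma(0) - gamma(1) gamma(2)] / det = [(3.6909)(5.598) - (3.6909)(3.155)] / 17.71486119 = 9.0168687 / 17.71486119 = 0.509
  phi_hat_2 = [gamma(0) gamma(2) - gamma(1)^2] / det = [(5.598)(3.155) - (3.6909)^2] / 17.71486119 = 4.03894719 / 17.71486119 = 0.228
So phi_hat = [0.5090, 0.2280].
Therefore phi_hat_1 = 0.5090.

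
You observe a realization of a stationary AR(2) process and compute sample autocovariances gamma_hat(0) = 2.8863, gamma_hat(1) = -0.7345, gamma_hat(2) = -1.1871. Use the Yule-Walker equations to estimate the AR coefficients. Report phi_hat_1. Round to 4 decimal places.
\hat\phi_{1} = -0.3840

The Yule-Walker equations for an AR(p) process read, in matrix form,
  Gamma_p phi = r_p,   with   (Gamma_p)_{ij} = gamma(|i - j|),
                       (r_p)_i = gamma(i),   i,j = 1..p.
Substitute the sample gammas (Toeplitz matrix and right-hand side of size 2):
  Gamma_p = [[2.8863, -0.7345], [-0.7345, 2.8863]]
  r_p     = [-0.7345, -1.1871]
Written out:
  2.8863 phi_1 - 0.7345 phi_2 = -0.7345
  -0.7345 phi_1 + 2.8863 phi_2 = -1.1871
Solve by Cramer's rule:
  det = gamma(0)^2 - gamma(1)^2 = (2.8863)^2 - (-0.7345)^2 = 8.33072769 - 0.53949025 = 7.79123744
  phi_hat_1 = [gamma(1) gamma(0) - gamma(1) gamma(2)] / det = [(-0.7345)(2.8863) - (-0.7345)(-1.1871)] / 7.79123744 = -2.9919123 / 7.79123744 = -0.384
  phi_hat_2 = [gamma(0) gamma(2) - gamma(1)^2] / det = [(2.8863)(-1.1871) - (-0.7345)^2] / 7.79123744 = -3.96581698 / 7.79123744 = -0.509
So phi_hat = [-0.3840, -0.5090].
Therefore phi_hat_1 = -0.3840.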